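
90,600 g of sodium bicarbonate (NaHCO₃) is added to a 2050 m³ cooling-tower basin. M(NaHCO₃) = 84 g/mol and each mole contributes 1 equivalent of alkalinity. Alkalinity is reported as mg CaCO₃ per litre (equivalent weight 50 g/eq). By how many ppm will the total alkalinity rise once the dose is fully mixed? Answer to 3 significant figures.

Volume: 2050 m³ = 2,050,000 L.
Moles of NaHCO₃: 90,600 g ÷ 84 g/mol = 1079 mol → 1079 eq of alkalinity.
As CaCO₃: 1079 eq × 50 g/eq = 53,930 g.
Rise: 53,930 g / 2,050,000 L × 1000 = 26.31 mg/L.

26.3 ppm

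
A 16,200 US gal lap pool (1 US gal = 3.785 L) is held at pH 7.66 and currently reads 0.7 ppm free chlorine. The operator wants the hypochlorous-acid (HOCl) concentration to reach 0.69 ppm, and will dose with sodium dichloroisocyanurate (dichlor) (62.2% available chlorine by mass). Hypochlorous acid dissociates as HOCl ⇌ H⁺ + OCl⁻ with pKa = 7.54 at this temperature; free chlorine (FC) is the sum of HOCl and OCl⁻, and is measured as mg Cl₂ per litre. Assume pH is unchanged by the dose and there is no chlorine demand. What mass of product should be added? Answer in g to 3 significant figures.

Volume: 16,200 US gal × 3.785 L/gal = 61,317 L.
[OCl⁻]/[HOCl] = 10^(pH − pKa) = 10^(7.66 − 7.54) = 1.318; fraction as HOCl = 1/(1 + 1.318) = 0.4314.
Free chlorine required for 0.69 ppm HOCl: 0.69 / 0.4314 = 1.6 ppm.
FC to add: 1.6 − 0.7 = 0.8996 mg/L as Cl₂.
Cl₂ equivalent: 0.8996 mg/L × 61,317 L = 55.16 g.
Product at 62.2% available Cl: 55.16 / 0.622 = 88.68 g.

88.7 g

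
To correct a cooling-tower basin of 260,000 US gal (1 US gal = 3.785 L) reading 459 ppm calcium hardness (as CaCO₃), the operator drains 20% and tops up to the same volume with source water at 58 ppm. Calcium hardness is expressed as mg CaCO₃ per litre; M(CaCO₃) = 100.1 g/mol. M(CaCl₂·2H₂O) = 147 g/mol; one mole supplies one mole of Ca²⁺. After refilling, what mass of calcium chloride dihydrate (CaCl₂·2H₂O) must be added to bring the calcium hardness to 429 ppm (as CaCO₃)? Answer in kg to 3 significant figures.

72.5 kg

Volume: 260,000 US gal × 3.785 L/gal = 984,100 L.
After draining 20% and refilling: 459 × 0.80 + 58 × 0.20 = 378.8 ppm.
Deficit to target: 429 − 378.8 = 50.2 mg/L.
As CaCO₃: 50.2 mg/L × 984,100 L = 49,400 g; ÷ 100.1 = 493.5 mol Ca²⁺.
Mass: 493.5 × 147 = 72,550 g.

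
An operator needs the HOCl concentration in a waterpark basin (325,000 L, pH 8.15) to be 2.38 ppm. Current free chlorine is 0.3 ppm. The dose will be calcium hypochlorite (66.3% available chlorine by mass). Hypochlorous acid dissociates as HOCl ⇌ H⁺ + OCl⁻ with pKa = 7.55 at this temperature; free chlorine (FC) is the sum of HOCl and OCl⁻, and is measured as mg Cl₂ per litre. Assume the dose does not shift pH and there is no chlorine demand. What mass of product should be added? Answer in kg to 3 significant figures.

5.66 kg

[OCl⁻]/[HOCl] = 10^(pH − pKa) = 10^(8.15 − 7.55) = 3.981; fraction as HOCl = 1/(1 + 3.981) = 0.2008.
Free chlorine required for 2.38 ppm HOCl: 2.38 / 0.2008 = 11.85 ppm.
FC to add: 11.85 − 0.3 = 11.55 mg/L as Cl₂.
Cl₂ equivalent: 11.55 mg/L × 325,000 L = 3755 g.
Product at 66.3% available Cl: 3755 / 0.663 = 5664 g.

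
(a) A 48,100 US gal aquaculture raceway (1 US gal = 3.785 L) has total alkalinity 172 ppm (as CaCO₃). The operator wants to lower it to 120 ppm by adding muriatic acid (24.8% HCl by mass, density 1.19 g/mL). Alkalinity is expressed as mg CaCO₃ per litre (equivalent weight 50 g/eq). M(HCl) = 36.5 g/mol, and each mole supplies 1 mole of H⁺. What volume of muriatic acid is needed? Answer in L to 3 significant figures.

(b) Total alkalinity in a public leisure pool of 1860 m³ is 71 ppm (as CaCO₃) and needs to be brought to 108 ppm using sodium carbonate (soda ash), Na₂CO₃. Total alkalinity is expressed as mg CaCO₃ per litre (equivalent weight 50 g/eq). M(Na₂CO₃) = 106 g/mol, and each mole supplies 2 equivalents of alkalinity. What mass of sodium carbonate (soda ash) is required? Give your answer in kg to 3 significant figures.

(a) 23.4 L; (b) 72.9 kg

(a) Volume: 48,100 US gal × 3.785 L/gal = 182,058 L.
(a) Alkalinity to neutralize: (172 − 120) = 52 mg/L as CaCO₃ × 182,058 L = 9467 g as CaCO₃.
(a) Equivalents of H⁺ required: 9467 ÷ 50 g/eq = 189.3 eq = 189.3 mol HCl.
(a) Mass of HCl: 189.3 × 36.5 = 6911 g.
(a) Mass of 24.8% solution: 6911 / 0.248 = 27,870 g.
(a) Volume: 27,870 g ÷ 1.19 g/mL = 23,420 mL.

(b) Volume: 1860 m³ = 1,860,000 L.
(b) Alkalinity to add: (108 − 71) = 37 mg/L as CaCO₃ × 1,860,000 L = 68,820 g as CaCO₃.
(b) Equivalents: 68,820 g ÷ 50 g/eq = 1376 eq.
(b) Each mole of Na₂CO₃ supplies 2 eq, so 1376 / 2 = 688.2 mol.
(b) Mass: 688.2 mol × 106 g/mol = 72,950 g.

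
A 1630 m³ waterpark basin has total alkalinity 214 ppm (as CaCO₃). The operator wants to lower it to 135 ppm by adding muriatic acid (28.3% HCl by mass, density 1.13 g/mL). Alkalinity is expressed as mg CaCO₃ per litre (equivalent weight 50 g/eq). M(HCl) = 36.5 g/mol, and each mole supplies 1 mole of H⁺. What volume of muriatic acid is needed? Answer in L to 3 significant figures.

294 L

Volume: 1630 m³ = 1,630,000 L.
Alkalinity to neutralize: (214 − 135) = 79 mg/L as CaCO₃ × 1,630,000 L = 128,800 g as CaCO₃.
Equivalents of H⁺ required: 128,800 ÷ 50 g/eq = 2575 eq = 2575 mol HCl.
Mass of HCl: 2575 × 36.5 = 94,000 g.
Mass of 28.3% solution: 94,000 / 0.283 = 332,200 g.
Volume: 332,200 g ÷ 1.13 g/mL = 293,900 mL.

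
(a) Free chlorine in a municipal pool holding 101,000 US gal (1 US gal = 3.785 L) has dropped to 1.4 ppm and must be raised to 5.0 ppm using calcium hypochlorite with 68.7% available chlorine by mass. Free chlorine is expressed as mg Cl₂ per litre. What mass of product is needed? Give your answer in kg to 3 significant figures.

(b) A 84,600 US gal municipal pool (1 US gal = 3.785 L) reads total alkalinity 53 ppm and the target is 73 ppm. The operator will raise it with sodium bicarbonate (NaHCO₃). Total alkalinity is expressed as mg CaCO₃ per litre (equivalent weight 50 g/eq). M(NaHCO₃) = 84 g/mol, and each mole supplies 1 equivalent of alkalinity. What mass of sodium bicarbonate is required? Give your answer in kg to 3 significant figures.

(a) Volume: 101,000 US gal × 3.785 L/gal = 382,285 L.
(a) Chlorine deficit: 5.0 − 1.4 = 3.6 ppm = 3.6 mg/L as Cl₂.
(a) Cl₂ equivalent needed: 3.6 mg/L × 382,285 L = 1,376,000 mg = 1376 g.
(a) Product at 68.7% available chlorine: 1376 / 0.687 = 2003 g.

(b) Volume: 84,600 US gal × 3.785 L/gal = 320,211 L.
(b) Alkalinity to add: (73 − 53) = 20 mg/L as CaCO₃ × 320,211 L = 6404 g as CaCO₃.
(b) Equivalents: 6404 g ÷ 50 g/eq = 128.1 eq.
(b) NaHCO₃ supplies 1 eq per mole → 128.1 mol.
(b) Mass: 128.1 mol × 84 g/mol = 10,760 g.

(a) 2.00 kg; (b) 10.8 kg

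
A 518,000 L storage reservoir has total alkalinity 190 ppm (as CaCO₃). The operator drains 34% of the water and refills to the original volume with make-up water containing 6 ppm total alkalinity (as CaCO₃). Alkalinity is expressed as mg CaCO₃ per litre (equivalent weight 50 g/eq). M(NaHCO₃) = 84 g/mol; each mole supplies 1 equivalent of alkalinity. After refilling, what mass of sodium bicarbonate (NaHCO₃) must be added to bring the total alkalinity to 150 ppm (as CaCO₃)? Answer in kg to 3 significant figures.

19.6 kg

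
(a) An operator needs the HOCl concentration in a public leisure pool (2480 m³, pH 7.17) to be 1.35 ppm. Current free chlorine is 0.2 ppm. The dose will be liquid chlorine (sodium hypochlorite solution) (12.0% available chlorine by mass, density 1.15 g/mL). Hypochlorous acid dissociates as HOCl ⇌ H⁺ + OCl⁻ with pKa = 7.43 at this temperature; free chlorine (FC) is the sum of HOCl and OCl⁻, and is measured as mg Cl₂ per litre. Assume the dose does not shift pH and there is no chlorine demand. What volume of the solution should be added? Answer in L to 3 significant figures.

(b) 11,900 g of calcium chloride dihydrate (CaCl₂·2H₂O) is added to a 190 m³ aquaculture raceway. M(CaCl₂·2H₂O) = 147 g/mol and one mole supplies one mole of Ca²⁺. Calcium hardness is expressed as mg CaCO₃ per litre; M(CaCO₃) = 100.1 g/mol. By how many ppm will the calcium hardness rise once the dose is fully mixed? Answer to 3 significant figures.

(a) 34.0 L; (b) 42.6 ppm

(a) Volume: 2480 m³ = 2,480,000 L.
(a) [OCl⁻]/[HOCl] = 10^(pH − pKa) = 10^(7.17 − 7.43) = 0.5495; fraction as HOCl = 1/(1 + 0.5495) = 0.6454.
(a) Free chlorine required for 1.35 ppm HOCl: 1.35 / 0.6454 = 2.092 ppm.
(a) FC to add: 2.092 − 0.2 = 1.892 mg/L as Cl₂.
(a) Cl₂ equivalent: 1.892 mg/L × 2,480,000 L = 4692 g.
(a) Product at 12.0% available Cl: 4692 / 0.12 = 39,100 g.
(a) Volume: 39,100 g ÷ 1.15 g/mL = 34,000 mL.

(b) Volume: 190 m³ = 190,000 L.
(b) Moles of Ca²⁺: 11,900 g ÷ 147 g/mol = 80.95 mol.
(b) As CaCO₃: 80.95 mol × 100.1 g/mol = 8103 g.
(b) Rise: 8103 g / 190,000 L × 1000 = 42.65 mg/L.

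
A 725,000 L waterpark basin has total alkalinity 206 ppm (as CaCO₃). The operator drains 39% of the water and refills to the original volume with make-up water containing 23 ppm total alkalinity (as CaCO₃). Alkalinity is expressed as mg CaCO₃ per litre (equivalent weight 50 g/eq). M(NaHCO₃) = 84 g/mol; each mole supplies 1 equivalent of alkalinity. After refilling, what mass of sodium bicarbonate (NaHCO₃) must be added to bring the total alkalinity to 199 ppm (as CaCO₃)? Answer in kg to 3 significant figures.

After draining 39% and refilling: 206 × 0.61 + 23 × 0.39 = 134.63 ppm.
Deficit to target: 199 − 134.63 = 64.37 mg/L.
As CaCO₃: 64.37 mg/L × 725,000 L = 46,670 g; ÷ 50 g/eq ÷ 1 = 933.4 mol NaHCO₃.
Mass: 933.4 × 84 = 78,400 g.

78.4 kg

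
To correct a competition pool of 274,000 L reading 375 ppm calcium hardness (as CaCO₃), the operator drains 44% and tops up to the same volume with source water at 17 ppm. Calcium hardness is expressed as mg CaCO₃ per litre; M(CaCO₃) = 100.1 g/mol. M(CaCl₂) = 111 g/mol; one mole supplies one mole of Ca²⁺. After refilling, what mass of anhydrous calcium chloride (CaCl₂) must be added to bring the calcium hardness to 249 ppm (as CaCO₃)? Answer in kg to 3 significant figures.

9.58 kg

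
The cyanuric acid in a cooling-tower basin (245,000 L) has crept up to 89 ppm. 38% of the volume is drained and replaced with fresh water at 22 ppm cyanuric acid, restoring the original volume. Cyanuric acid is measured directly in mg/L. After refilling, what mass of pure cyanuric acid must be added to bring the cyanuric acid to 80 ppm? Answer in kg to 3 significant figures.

4.03 kg

After draining 38% and refilling: 89 × 0.62 + 22 × 0.38 = 63.54 ppm.
Deficit to target: 80 − 63.54 = 16.46 mg/L.
Mass: 16.46 mg/L × 245,000 L = 4033 g cyanuric acid.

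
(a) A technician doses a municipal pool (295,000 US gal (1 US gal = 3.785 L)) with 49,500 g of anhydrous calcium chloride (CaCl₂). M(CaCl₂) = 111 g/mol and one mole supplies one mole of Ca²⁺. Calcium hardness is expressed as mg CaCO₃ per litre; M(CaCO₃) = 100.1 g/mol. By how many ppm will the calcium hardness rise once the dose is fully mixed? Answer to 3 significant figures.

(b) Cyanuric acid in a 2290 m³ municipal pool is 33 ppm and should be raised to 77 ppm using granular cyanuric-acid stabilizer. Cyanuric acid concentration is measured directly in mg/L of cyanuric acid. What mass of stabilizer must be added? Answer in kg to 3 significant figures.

(a) Volume: 295,000 US gal × 3.785 L/gal = 1,116,575 L.
(a) Moles of Ca²⁺: 49,500 g ÷ 111 g/mol = 445.9 mol.
(a) As CaCO₃: 445.9 mol × 100.1 g/mol = 44,640 g.
(a) Rise: 44,640 g / 1,116,575 L × 1000 = 39.98 mg/L.

(b) Volume: 2290 m³ = 2,290,000 L.
(b) CYA to add: (77 − 33) = 44 mg/L × 2,290,000 L = 100,800 g cyanuric acid.

(a) 40.0 ppm; (b) 101 kg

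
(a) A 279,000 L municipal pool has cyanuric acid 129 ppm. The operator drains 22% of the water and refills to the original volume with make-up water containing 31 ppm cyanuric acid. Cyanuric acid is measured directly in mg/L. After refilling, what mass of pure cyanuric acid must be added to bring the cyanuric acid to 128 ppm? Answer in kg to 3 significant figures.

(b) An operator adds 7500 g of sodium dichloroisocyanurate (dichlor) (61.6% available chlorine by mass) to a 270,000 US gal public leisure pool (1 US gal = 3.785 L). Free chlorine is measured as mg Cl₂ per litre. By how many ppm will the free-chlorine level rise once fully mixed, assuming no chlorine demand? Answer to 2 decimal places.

(a) 5.74 kg; (b) 4.52 ppm

(a) After draining 22% and refilling: 129 × 0.78 + 31 × 0.22 = 107.44 ppm.
(a) Deficit to target: 128 − 107.44 = 20.56 mg/L.
(a) Mass: 20.56 mg/L × 279,000 L = 5736 g cyanuric acid.

(b) Volume: 270,000 US gal × 3.785 L/gal = 1,021,950 L.
(b) Available chlorine delivered: 7500 g × 0.616 = 4620 g as Cl₂.
(b) Concentration rise: 4620 g / 1,021,950 L = 4.521 mg/L = 4.52 ppm.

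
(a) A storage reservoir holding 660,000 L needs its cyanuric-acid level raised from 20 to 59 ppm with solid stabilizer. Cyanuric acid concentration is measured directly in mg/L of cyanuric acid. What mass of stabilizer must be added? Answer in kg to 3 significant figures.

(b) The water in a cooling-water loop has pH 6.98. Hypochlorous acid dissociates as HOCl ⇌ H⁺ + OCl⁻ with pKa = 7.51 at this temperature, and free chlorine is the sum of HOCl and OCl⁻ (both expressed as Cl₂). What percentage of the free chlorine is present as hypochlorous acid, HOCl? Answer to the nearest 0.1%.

(a) CYA to add: (59 − 20) = 39 mg/L × 660,000 L = 25,740 g cyanuric acid.

(b) [OCl⁻]/[HOCl] = 10^(pH − pKa) = 10^(6.98 − 7.51) = 10^-0.53 = 0.2951.
(b) Fraction as HOCl = 1 / (1 + 0.2951) = 0.7721.

(a) 25.7 kg; (b) 77.2%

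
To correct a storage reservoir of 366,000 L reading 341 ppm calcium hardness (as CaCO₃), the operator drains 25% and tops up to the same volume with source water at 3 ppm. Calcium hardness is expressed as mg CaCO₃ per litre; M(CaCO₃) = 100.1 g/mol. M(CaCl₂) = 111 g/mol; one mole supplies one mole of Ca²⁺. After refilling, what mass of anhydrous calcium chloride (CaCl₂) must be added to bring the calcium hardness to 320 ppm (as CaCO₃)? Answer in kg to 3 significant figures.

After draining 25% and refilling: 341 × 0.75 + 3 × 0.25 = 256.5 ppm.
Deficit to target: 320 − 256.5 = 63.5 mg/L.
As CaCO₃: 63.5 mg/L × 366,000 L = 23,240 g; ÷ 100.1 = 232.2 mol Ca²⁺.
Mass: 232.2 × 111 = 25,770 g.

25.8 kg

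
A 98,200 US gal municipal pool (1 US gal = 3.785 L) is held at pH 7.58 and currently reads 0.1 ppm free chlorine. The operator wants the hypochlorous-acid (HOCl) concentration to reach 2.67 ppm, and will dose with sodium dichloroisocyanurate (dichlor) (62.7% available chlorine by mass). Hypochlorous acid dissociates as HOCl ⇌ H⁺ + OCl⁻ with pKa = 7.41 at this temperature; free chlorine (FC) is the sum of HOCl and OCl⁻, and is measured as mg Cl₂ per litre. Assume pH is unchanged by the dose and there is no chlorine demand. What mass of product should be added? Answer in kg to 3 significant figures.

3.86 kg

Volume: 98,200 US gal × 3.785 L/gal = 371,687 L.
[OCl⁻]/[HOCl] = 10^(pH − pKa) = 10^(7.58 − 7.41) = 1.479; fraction as HOCl = 1/(1 + 1.479) = 0.4034.
Free chlorine required for 2.67 ppm HOCl: 2.67 / 0.4034 = 6.619 ppm.
FC to add: 6.619 − 0.1 = 6.519 mg/L as Cl₂.
Cl₂ equivalent: 6.519 mg/L × 371,687 L = 2423 g.
Product at 62.7% available Cl: 2423 / 0.627 = 3865 g.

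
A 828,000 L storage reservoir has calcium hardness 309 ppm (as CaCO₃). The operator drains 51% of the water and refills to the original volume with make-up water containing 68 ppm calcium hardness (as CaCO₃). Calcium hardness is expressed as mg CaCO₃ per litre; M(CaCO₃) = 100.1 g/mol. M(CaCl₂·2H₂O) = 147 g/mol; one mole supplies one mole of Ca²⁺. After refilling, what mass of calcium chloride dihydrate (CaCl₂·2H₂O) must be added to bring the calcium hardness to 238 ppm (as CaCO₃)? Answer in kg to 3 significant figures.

63.1 kg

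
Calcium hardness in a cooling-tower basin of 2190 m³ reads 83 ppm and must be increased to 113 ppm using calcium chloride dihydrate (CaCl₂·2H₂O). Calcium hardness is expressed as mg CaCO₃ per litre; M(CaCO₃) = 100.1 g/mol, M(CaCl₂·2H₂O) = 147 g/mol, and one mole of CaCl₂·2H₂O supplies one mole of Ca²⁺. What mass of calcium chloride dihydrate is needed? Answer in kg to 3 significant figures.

Volume: 2190 m³ = 2,190,000 L.
Hardness to add: (113 − 83) = 30 mg/L as CaCO₃ × 2,190,000 L = 65,700 g as CaCO₃.
Moles of Ca²⁺ (1 mol Ca²⁺ ≡ 1 mol CaCO₃): 65,700 / 100.1 g/mol = 656.3 mol.
Mass of CaCl₂·2H₂O: 656.3 × 147 = 96,480 g.

96.5 kg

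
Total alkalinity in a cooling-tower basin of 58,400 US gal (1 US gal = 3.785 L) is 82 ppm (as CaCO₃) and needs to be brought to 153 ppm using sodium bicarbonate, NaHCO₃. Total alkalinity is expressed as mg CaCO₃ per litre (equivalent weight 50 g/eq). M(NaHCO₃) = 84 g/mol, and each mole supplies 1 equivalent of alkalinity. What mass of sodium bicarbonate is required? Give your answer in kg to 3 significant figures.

26.4 kg

Volume: 58,400 US gal × 3.785 L/gal = 221,044 L.
Alkalinity to add: (153 − 82) = 71 mg/L as CaCO₃ × 221,044 L = 15,690 g as CaCO₃.
Equivalents: 15,690 g ÷ 50 g/eq = 313.9 eq.
NaHCO₃ supplies 1 eq per mole → 313.9 mol.
Mass: 313.9 mol × 84 g/mol = 26,370 g.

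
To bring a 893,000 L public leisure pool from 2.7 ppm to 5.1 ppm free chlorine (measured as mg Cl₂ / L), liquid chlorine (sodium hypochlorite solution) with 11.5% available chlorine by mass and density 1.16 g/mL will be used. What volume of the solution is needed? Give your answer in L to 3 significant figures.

16.1 L

Chlorine deficit: 5.1 − 2.7 = 2.4 ppm = 2.4 mg/L as Cl₂.
Cl₂ equivalent needed: 2.4 mg/L × 893,000 L = 2,143,000 mg = 2143 g.
Product at 11.5% available chlorine: 2143 / 0.115 = 18,640 g.
Volume at density 1.16 g/mL: 18,640 g ÷ 1.16 g/mL = 16,070 mL.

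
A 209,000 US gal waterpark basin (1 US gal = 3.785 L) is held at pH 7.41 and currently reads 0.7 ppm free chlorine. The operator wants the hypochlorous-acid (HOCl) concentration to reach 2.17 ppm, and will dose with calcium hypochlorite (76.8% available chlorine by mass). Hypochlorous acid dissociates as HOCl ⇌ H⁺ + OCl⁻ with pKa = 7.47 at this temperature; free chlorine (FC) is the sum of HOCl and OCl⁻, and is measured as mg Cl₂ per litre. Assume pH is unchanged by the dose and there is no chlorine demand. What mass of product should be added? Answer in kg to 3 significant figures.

Volume: 209,000 US gal × 3.785 L/gal = 791,065 L.
[OCl⁻]/[HOCl] = 10^(pH − pKa) = 10^(7.41 − 7.47) = 0.871; fraction as HOCl = 1/(1 + 0.871) = 0.5345.
Free chlorine required for 2.17 ppm HOCl: 2.17 / 0.5345 = 4.06 ppm.
FC to add: 4.06 − 0.7 = 3.36 mg/L as Cl₂.
Cl₂ equivalent: 3.36 mg/L × 791,065 L = 2658 g.
Product at 76.8% available Cl: 2658 / 0.768 = 3461 g.

3.46 kg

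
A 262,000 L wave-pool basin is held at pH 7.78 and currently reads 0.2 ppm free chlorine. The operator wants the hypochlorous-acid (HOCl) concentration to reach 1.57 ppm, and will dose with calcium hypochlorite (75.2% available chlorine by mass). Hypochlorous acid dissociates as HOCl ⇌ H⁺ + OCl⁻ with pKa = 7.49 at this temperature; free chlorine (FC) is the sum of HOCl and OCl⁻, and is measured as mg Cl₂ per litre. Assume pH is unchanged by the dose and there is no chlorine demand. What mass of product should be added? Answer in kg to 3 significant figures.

[OCl⁻]/[HOCl] = 10^(pH − pKa) = 10^(7.78 − 7.49) = 1.95; fraction as HOCl = 1/(1 + 1.95) = 0.339.
Free chlorine required for 1.57 ppm HOCl: 1.57 / 0.339 = 4.631 ppm.
FC to add: 4.631 − 0.2 = 4.431 mg/L as Cl₂.
Cl₂ equivalent: 4.431 mg/L × 262,000 L = 1161 g.
Product at 75.2% available Cl: 1161 / 0.752 = 1544 g.

1.54 kg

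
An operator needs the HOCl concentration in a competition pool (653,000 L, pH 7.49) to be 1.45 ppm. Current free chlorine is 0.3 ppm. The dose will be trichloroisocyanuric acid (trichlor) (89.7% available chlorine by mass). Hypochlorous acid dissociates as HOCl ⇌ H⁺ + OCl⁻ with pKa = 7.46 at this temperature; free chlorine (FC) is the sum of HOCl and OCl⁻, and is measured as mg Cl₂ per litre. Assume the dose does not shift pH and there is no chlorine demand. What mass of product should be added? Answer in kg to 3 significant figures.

1.97 kg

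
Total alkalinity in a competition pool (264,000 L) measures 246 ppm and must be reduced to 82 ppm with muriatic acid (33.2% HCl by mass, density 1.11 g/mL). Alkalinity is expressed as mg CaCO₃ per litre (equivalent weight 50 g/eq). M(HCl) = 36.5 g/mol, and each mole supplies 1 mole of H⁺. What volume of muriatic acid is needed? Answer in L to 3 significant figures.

85.8 L

Alkalinity to neutralize: (246 − 82) = 164 mg/L as CaCO₃ × 264,000 L = 43,300 g as CaCO₃.
Equivalents of H⁺ required: 43,300 ÷ 50 g/eq = 865.9 eq = 865.9 mol HCl.
Mass of HCl: 865.9 × 36.5 = 31,610 g.
Mass of 33.2% solution: 31,610 / 0.332 = 95,200 g.
Volume: 95,200 g ÷ 1.11 g/mL = 85,760 mL.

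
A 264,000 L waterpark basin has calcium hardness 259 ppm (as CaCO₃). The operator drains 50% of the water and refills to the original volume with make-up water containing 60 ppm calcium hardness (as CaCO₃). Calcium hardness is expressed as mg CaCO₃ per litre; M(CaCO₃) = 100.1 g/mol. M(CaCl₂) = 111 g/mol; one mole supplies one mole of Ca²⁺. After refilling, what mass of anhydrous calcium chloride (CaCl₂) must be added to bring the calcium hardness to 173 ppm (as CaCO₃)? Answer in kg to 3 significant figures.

3.95 kg

After draining 50% and refilling: 259 × 0.50 + 60 × 0.50 = 159.5 ppm.
Deficit to target: 173 − 159.5 = 13.5 mg/L.
As CaCO₃: 13.5 mg/L × 264,000 L = 3564 g; ÷ 100.1 = 35.6 mol Ca²⁺.
Mass: 35.6 × 111 = 3952 g.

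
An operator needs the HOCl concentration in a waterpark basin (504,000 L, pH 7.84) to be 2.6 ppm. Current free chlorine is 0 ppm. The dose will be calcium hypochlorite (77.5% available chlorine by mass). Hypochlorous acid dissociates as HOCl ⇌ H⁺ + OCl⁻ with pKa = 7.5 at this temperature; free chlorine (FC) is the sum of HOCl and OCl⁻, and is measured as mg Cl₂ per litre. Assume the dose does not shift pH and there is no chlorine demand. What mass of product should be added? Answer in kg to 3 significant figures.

5.39 kg

[OCl⁻]/[HOCl] = 10^(pH − pKa) = 10^(7.84 − 7.5) = 2.188; fraction as HOCl = 1/(1 + 2.188) = 0.3137.
Free chlorine required for 2.6 ppm HOCl: 2.6 / 0.3137 = 8.288 ppm.
FC to add: 8.288 − 0 = 8.288 mg/L as Cl₂.
Cl₂ equivalent: 8.288 mg/L × 504,000 L = 4177 g.
Product at 77.5% available Cl: 4177 / 0.775 = 5390 g.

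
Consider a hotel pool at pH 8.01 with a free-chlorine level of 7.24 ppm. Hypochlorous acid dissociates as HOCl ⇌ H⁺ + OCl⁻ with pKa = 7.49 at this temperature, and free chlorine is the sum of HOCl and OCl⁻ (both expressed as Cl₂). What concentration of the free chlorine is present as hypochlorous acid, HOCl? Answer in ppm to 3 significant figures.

1.68 ppm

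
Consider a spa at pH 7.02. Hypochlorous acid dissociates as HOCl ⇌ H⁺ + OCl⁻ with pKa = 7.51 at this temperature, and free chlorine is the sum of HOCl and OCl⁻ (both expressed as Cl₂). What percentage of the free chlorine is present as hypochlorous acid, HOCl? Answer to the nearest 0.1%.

75.6%

[OCl⁻]/[HOCl] = 10^(pH − pKa) = 10^(7.02 − 7.51) = 10^-0.49 = 0.3236.
Fraction as HOCl = 1 / (1 + 0.3236) = 0.7555.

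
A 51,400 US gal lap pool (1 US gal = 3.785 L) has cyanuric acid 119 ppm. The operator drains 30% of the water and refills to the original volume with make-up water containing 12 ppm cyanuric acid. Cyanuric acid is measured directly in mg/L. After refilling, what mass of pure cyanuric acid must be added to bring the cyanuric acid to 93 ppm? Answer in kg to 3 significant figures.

Volume: 51,400 US gal × 3.785 L/gal = 194,549 L.
After draining 30% and refilling: 119 × 0.70 + 12 × 0.30 = 86.9 ppm.
Deficit to target: 93 − 86.9 = 6.1 mg/L.
Mass: 6.1 mg/L × 194,549 L = 1187 g cyanuric acid.

1.19 kg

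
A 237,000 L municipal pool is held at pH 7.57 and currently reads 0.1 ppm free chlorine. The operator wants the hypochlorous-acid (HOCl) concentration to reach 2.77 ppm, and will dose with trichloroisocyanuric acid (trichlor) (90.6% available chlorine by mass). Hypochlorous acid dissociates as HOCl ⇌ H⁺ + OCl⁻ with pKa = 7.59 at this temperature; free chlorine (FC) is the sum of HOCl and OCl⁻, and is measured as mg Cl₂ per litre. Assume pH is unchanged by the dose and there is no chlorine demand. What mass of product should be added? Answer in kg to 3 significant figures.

[OCl⁻]/[HOCl] = 10^(pH − pKa) = 10^(7.57 − 7.59) = 0.955; fraction as HOCl = 1/(1 + 0.955) = 0.5115.
Free chlorine required for 2.77 ppm HOCl: 2.77 / 0.5115 = 5.415 ppm.
FC to add: 5.415 − 0.1 = 5.315 mg/L as Cl₂.
Cl₂ equivalent: 5.315 mg/L × 237,000 L = 1260 g.
Product at 90.6% available Cl: 1260 / 0.906 = 1390 g.

1.39 kg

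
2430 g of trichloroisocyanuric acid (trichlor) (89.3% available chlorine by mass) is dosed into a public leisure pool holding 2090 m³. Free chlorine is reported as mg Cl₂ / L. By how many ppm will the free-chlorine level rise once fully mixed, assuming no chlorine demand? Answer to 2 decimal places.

1.04 ppm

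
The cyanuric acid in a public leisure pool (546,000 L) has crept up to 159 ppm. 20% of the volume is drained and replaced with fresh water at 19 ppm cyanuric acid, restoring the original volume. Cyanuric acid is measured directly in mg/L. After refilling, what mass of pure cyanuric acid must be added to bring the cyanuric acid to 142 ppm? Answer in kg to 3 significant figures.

6.01 kg

After draining 20% and refilling: 159 × 0.80 + 19 × 0.20 = 131 ppm.
Deficit to target: 142 − 131 = 11 mg/L.
Mass: 11 mg/L × 546,000 L = 6006 g cyanuric acid.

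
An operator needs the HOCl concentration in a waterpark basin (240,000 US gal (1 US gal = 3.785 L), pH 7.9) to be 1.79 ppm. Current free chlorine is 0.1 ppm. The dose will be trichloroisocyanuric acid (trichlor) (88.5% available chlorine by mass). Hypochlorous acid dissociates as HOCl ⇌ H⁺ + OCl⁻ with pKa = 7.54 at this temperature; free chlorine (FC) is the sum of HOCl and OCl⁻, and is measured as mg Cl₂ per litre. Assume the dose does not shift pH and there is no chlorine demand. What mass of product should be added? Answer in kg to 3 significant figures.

5.94 kg

Volume: 240,000 US gal × 3.785 L/gal = 908,400 L.
[OCl⁻]/[HOCl] = 10^(pH − pKa) = 10^(7.9 − 7.54) = 2.291; fraction as HOCl = 1/(1 + 2.291) = 0.3039.
Free chlorine required for 1.79 ppm HOCl: 1.79 / 0.3039 = 5.891 ppm.
FC to add: 5.891 − 0.1 = 5.791 mg/L as Cl₂.
Cl₂ equivalent: 5.791 mg/L × 908,400 L = 5260 g.
Product at 88.5% available Cl: 5260 / 0.885 = 5944 g.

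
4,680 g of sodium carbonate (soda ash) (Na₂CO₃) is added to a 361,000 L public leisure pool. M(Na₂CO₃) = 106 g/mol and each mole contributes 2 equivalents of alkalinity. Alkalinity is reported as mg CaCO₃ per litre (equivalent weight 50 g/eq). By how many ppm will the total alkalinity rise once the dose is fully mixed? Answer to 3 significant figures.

12.2 ppm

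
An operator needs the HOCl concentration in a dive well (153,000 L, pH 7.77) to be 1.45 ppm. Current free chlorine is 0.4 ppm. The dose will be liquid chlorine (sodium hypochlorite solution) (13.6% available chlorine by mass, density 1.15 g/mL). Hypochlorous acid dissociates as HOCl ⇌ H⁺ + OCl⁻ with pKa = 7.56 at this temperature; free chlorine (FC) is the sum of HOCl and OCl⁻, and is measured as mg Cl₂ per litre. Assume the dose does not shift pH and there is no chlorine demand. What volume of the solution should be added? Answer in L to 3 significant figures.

[OCl⁻]/[HOCl] = 10^(pH − pKa) = 10^(7.77 − 7.56) = 1.622; fraction as HOCl = 1/(1 + 1.622) = 0.3814.
Free chlorine required for 1.45 ppm HOCl: 1.45 / 0.3814 = 3.802 ppm.
FC to add: 3.802 − 0.4 = 3.402 mg/L as Cl₂.
Cl₂ equivalent: 3.402 mg/L × 153,000 L = 520.4 g.
Product at 13.6% available Cl: 520.4 / 0.136 = 3827 g.
Volume: 3827 g ÷ 1.15 g/mL = 3328 mL.

3.33 L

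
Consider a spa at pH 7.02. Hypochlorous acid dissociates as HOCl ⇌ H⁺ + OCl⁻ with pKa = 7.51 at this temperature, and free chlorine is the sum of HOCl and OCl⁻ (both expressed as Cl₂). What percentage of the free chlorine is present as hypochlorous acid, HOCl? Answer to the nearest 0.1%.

[OCl⁻]/[HOCl] = 10^(pH − pKa) = 10^(7.02 − 7.51) = 10^-0.49 = 0.3236.
Fraction as HOCl = 1 / (1 + 0.3236) = 0.7555.

75.6%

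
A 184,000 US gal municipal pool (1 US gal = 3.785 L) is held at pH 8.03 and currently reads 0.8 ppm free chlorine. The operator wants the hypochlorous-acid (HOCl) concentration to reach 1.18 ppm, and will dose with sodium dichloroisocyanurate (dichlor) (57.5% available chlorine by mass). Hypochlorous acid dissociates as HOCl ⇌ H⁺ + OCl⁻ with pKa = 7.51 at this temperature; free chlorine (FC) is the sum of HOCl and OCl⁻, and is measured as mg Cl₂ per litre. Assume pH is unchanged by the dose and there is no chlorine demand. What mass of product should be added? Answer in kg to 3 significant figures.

5.19 kg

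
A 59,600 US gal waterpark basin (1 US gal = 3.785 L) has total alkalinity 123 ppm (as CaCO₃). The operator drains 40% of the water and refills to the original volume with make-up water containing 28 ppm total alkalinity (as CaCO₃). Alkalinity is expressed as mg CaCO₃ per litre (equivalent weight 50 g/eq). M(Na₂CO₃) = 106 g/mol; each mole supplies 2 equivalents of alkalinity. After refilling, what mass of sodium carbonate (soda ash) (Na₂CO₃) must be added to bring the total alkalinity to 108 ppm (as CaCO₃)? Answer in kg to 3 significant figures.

Volume: 59,600 US gal × 3.785 L/gal = 225,586 L.
After draining 40% and refilling: 123 × 0.60 + 28 × 0.40 = 85 ppm.
Deficit to target: 108 − 85 = 23 mg/L.
As CaCO₃: 23 mg/L × 225,586 L = 5188 g; ÷ 50 g/eq ÷ 2 = 51.88 mol Na₂CO₃.
Mass: 51.88 × 106 = 5500 g.

5.50 kg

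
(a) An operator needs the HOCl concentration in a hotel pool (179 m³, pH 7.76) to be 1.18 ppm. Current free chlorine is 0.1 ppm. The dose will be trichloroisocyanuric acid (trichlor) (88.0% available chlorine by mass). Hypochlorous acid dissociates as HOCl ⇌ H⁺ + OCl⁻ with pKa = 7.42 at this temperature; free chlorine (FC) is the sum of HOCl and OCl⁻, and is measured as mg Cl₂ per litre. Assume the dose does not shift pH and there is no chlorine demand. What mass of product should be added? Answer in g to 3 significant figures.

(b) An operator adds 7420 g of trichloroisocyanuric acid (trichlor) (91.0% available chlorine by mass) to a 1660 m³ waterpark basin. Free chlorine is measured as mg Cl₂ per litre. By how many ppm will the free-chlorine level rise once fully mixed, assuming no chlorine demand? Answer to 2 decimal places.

(a) Volume: 179 m³ = 179,000 L.
(a) [OCl⁻]/[HOCl] = 10^(pH − pKa) = 10^(7.76 − 7.42) = 2.188; fraction as HOCl = 1/(1 + 2.188) = 0.3137.
(a) Free chlorine required for 1.18 ppm HOCl: 1.18 / 0.3137 = 3.762 ppm.
(a) FC to add: 3.762 − 0.1 = 3.662 mg/L as Cl₂.
(a) Cl₂ equivalent: 3.662 mg/L × 179,000 L = 655.4 g.
(a) Product at 88.0% available Cl: 655.4 / 0.88 = 744.8 g.

(b) Volume: 1660 m³ = 1,660,000 L.
(b) Available chlorine delivered: 7420 g × 0.91 = 6752 g as Cl₂.
(b) Concentration rise: 6752 g / 1,660,000 L = 4.068 mg/L = 4.07 ppm.

(a) 745 g; (b) 4.07 ppm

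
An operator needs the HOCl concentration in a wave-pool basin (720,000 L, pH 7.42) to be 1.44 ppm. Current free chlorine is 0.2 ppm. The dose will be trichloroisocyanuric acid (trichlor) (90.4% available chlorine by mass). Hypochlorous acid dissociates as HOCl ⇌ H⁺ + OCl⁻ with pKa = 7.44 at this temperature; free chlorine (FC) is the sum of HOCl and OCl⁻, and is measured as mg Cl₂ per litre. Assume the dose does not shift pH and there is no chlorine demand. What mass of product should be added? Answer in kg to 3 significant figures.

2.08 kg

[OCl⁻]/[HOCl] = 10^(pH − pKa) = 10^(7.42 − 7.44) = 0.955; fraction as HOCl = 1/(1 + 0.955) = 0.5115.
Free chlorine required for 1.44 ppm HOCl: 1.44 / 0.5115 = 2.815 ppm.
FC to add: 2.815 − 0.2 = 2.615 mg/L as Cl₂.
Cl₂ equivalent: 2.615 mg/L × 720,000 L = 1883 g.
Product at 90.4% available Cl: 1883 / 0.904 = 2083 g.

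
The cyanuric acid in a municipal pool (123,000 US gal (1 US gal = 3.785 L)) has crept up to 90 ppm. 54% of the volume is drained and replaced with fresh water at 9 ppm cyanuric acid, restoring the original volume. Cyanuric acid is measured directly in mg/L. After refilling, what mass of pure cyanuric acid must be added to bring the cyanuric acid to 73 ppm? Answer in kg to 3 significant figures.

12.4 kg

Volume: 123,000 US gal × 3.785 L/gal = 465,555 L.
After draining 54% and refilling: 90 × 0.46 + 9 × 0.54 = 46.26 ppm.
Deficit to target: 73 − 46.26 = 26.74 mg/L.
Mass: 26.74 mg/L × 465,555 L = 12,450 g cyanuric acid.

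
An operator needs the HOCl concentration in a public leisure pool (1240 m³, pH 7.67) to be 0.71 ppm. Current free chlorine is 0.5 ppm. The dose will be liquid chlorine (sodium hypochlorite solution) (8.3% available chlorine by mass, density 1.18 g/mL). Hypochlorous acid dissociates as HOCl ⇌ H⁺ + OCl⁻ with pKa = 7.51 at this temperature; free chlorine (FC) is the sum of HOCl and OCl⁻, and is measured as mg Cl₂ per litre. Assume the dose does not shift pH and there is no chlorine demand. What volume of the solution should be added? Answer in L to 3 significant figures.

15.7 L

Volume: 1240 m³ = 1,240,000 L.
[OCl⁻]/[HOCl] = 10^(pH − pKa) = 10^(7.67 − 7.51) = 1.445; fraction as HOCl = 1/(1 + 1.445) = 0.4089.
Free chlorine required for 0.71 ppm HOCl: 0.71 / 0.4089 = 1.736 ppm.
FC to add: 1.736 − 0.5 = 1.236 mg/L as Cl₂.
Cl₂ equivalent: 1.236 mg/L × 1,240,000 L = 1533 g.
Product at 8.3% available Cl: 1533 / 0.083 = 18,470 g.
Volume: 18,470 g ÷ 1.18 g/mL = 15,650 mL.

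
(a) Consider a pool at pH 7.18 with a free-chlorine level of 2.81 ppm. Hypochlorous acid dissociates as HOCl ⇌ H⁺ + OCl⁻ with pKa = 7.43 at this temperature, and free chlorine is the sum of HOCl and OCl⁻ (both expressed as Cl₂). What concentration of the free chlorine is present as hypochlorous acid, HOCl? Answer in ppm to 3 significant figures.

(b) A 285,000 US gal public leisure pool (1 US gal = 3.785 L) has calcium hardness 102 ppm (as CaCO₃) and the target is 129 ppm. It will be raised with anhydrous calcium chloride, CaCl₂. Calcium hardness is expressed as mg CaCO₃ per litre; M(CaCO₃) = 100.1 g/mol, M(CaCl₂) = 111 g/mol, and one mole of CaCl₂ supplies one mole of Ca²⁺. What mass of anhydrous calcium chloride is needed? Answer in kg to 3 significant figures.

(a) [OCl⁻]/[HOCl] = 10^(pH − pKa) = 10^(7.18 − 7.43) = 10^-0.25 = 0.5623.
(a) Fraction as HOCl = 1 / (1 + 0.5623) = 0.6401.
(a) HOCl = 0.6401 × 2.81 ppm = 1.799 ppm.

(b) Volume: 285,000 US gal × 3.785 L/gal = 1,078,725 L.
(b) Hardness to add: (129 − 102) = 27 mg/L as CaCO₃ × 1,078,725 L = 29,130 g as CaCO₃.
(b) Moles of Ca²⁺ (1 mol Ca²⁺ ≡ 1 mol CaCO₃): 29,130 / 100.1 g/mol = 291 mol.
(b) Mass of CaCl₂: 291 × 111 = 32,300 g.

(a) 1.80 ppm; (b) 32.3 kg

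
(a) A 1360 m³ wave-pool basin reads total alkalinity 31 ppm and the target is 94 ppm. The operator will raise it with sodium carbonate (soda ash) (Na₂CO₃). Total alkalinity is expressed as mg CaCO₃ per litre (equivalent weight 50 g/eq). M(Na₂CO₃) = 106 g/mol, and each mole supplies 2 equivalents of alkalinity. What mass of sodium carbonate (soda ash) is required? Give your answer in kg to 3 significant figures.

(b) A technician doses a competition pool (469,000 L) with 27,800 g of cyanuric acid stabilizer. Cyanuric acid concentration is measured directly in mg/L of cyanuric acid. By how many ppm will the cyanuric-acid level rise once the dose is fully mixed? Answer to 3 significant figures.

(a) Volume: 1360 m³ = 1,360,000 L.
(a) Alkalinity to add: (94 − 31) = 63 mg/L as CaCO₃ × 1,360,000 L = 85,680 g as CaCO₃.
(a) Equivalents: 85,680 g ÷ 50 g/eq = 1714 eq.
(a) Each mole of Na₂CO₃ supplies 2 eq, so 1714 / 2 = 856.8 mol.
(a) Mass: 856.8 mol × 106 g/mol = 90,820 g.

(b) Rise: 27,800 g / 469,000 L × 1000 = 59.28 mg/L.

(a) 90.8 kg; (b) 59.3 ppm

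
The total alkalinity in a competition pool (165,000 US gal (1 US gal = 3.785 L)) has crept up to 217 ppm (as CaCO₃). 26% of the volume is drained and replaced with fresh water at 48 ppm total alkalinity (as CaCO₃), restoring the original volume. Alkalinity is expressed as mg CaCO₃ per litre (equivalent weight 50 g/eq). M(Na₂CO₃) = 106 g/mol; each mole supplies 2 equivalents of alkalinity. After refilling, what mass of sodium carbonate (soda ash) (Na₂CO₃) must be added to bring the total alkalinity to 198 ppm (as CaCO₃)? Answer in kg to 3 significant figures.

Volume: 165,000 US gal × 3.785 L/gal = 624,525 L.
After draining 26% and refilling: 217 × 0.74 + 48 × 0.26 = 173.06 ppm.
Deficit to target: 198 − 173.06 = 24.94 mg/L.
As CaCO₃: 24.94 mg/L × 624,525 L = 15,580 g; ÷ 50 g/eq ÷ 2 = 155.8 mol Na₂CO₃.
Mass: 155.8 × 106 = 16,510 g.

16.5 kg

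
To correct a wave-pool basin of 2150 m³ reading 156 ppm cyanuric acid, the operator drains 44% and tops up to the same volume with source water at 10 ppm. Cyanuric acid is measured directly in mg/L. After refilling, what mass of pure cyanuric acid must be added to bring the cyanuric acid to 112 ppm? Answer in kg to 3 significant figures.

Volume: 2150 m³ = 2,150,000 L.
After draining 44% and refilling: 156 × 0.56 + 10 × 0.44 = 91.76 ppm.
Deficit to target: 112 − 91.76 = 20.24 mg/L.
Mass: 20.24 mg/L × 2,150,000 L = 43,520 g cyanuric acid.

43.5 kg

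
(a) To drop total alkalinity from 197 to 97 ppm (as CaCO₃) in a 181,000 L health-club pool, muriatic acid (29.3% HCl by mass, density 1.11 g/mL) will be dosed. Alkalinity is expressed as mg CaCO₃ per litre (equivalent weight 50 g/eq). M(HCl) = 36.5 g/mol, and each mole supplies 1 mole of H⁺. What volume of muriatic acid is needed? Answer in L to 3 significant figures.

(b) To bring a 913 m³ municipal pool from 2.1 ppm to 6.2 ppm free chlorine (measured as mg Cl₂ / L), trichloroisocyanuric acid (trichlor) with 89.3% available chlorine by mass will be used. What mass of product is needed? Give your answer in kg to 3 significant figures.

(a) 40.6 L; (b) 4.19 kg

(a) Alkalinity to neutralize: (197 − 97) = 100 mg/L as CaCO₃ × 181,000 L = 18,100 g as CaCO₃.
(a) Equivalents of H⁺ required: 18,100 ÷ 50 g/eq = 362 eq = 362 mol HCl.
(a) Mass of HCl: 362 × 36.5 = 13,210 g.
(a) Mass of 29.3% solution: 13,210 / 0.293 = 45,100 g.
(a) Volume: 45,100 g ÷ 1.11 g/mL = 40,630 mL.

(b) Volume: 913 m³ = 913,000 L.
(b) Chlorine deficit: 6.2 − 2.1 = 4.1 ppm = 4.1 mg/L as Cl₂.
(b) Cl₂ equivalent needed: 4.1 mg/L × 913,000 L = 3,743,000 mg = 3743 g.
(b) Product at 89.3% available chlorine: 3743 / 0.893 = 4192 g.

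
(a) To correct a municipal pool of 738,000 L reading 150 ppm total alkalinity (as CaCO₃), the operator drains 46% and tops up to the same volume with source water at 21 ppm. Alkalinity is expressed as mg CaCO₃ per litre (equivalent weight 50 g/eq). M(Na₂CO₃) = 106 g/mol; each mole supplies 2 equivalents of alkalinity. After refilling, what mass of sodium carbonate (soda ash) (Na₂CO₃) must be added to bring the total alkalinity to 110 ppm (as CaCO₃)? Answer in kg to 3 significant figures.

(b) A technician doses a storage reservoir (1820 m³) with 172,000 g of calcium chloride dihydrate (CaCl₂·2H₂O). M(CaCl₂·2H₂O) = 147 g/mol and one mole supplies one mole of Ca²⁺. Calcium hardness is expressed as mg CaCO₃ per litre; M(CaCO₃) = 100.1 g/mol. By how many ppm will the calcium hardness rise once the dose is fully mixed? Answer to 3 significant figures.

(a) 15.1 kg; (b) 64.4 ppm

(a) After draining 46% and refilling: 150 × 0.54 + 21 × 0.46 = 90.66 ppm.
(a) Deficit to target: 110 − 90.66 = 19.34 mg/L.
(a) As CaCO₃: 19.34 mg/L × 738,000 L = 14,270 g; ÷ 50 g/eq ÷ 2 = 142.7 mol Na₂CO₃.
(a) Mass: 142.7 × 106 = 15,130 g.

(b) Volume: 1820 m³ = 1,820,000 L.
(b) Moles of Ca²⁺: 172,000 g ÷ 147 g/mol = 1170 mol.
(b) As CaCO₃: 1170 mol × 100.1 g/mol = 117,100 g.
(b) Rise: 117,100 g / 1,820,000 L × 1000 = 64.35 mg/L.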